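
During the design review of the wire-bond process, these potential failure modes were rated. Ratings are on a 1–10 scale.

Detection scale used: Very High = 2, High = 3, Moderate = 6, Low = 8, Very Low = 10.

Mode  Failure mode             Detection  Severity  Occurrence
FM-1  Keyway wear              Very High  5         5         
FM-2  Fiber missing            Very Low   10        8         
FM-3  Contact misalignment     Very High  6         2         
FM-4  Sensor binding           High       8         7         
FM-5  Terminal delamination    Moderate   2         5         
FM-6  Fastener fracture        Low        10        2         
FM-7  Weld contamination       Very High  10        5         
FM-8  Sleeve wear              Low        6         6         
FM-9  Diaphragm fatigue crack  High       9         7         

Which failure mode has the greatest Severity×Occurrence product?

FM-2

Criticality = Severity × Occurrence:
  FM-1: 5 × 5 = 25
  FM-2: 10 × 8 = 80
  FM-3: 6 × 2 = 12
  FM-4: 8 × 7 = 56
  FM-5: 2 × 5 = 10
  FM-6: 10 × 2 = 20
  FM-7: 10 × 5 = 50
  FM-8: 6 × 6 = 36
  FM-9: 9 × 7 = 63
Highest criticality is 80 → FM-2.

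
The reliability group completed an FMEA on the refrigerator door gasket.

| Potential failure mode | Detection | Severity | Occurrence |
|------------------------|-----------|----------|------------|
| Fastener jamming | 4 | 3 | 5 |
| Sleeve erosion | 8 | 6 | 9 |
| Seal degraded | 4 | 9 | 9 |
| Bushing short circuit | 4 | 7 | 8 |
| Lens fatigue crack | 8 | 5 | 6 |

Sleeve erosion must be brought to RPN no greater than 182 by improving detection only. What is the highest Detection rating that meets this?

3

Sleeve erosion: S=6, O=9, D=8 → current RPN = 432.
Fixed product = 54. Need 54 × D ≤ 182, so D ≤ 182/54 = 3.37.
Maximum integer Detection rating = 3 (gives RPN 162; D=4 would give 216 > 182).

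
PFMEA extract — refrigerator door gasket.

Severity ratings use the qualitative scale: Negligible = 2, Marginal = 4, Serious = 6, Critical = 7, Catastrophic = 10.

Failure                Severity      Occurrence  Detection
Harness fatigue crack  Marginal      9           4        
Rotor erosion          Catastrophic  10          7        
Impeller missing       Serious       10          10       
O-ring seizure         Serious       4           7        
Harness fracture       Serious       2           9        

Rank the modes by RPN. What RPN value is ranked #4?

RPN = Severity × Occurrence × Detection:
  Harness fatigue crack: 4 × 9 × 4 = 144
  Rotor erosion: 10 × 10 × 7 = 700
  Impeller missing: 6 × 10 × 10 = 600
  O-ring seizure: 6 × 4 × 7 = 168
  Harness fracture: 6 × 2 × 9 = 108
Sorted descending: 700, 600, 168, 144, 108.
The fourth-highest RPN is 144 (Harness fatigue crack).

144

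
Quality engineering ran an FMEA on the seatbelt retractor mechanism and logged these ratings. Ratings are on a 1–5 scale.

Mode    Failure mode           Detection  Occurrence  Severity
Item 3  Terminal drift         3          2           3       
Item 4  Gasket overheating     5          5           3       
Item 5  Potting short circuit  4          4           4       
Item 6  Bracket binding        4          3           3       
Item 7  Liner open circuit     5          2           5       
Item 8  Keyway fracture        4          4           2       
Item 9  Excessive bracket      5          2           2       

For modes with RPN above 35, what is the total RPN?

225

RPN = Severity × Occurrence × Detection:
  Item 3: 3 × 2 × 3 = 18
  Item 4: 3 × 5 × 5 = 75
  Item 5: 4 × 4 × 4 = 64
  Item 6: 3 × 3 × 4 = 36
  Item 7: 5 × 2 × 5 = 50
  Item 8: 2 × 4 × 4 = 32
  Item 9: 2 × 2 × 5 = 20
RPN > 35: Item 4 (75), Item 5 (64), Item 6 (36), Item 7 (50).
Sum: 75 + 64 + 36 + 50 = 225.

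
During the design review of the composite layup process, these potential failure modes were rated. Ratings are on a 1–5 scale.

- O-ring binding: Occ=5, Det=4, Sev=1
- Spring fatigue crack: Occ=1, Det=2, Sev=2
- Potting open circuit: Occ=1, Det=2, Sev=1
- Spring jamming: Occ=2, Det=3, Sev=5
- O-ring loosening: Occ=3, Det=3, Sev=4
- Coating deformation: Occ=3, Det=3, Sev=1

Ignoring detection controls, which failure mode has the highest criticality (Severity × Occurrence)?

O-ring loosening

Criticality = Severity × Occurrence:
  O-ring binding: 1 × 5 = 5
  Spring fatigue crack: 2 × 1 = 2
  Potting open circuit: 1 × 1 = 1
  Spring jamming: 5 × 2 = 10
  O-ring loosening: 4 × 3 = 12
  Coating deformation: 1 × 3 = 3
Highest criticality is 12 → O-ring loosening.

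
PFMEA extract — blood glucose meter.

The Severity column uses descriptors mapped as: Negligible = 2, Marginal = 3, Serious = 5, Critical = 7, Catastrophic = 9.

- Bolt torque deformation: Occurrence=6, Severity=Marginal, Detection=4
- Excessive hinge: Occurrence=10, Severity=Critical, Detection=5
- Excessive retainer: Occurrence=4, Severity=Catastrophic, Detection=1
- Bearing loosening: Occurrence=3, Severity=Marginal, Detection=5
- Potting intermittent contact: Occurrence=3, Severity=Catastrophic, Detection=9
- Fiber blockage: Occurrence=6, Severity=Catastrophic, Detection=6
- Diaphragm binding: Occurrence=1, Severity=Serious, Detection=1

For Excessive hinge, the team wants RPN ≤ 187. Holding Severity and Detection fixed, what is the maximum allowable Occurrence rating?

5

Excessive hinge: S=7, O=10, D=5 → current RPN = 350.
Fixed product = 35. Need 35 × O ≤ 187, so O ≤ 187/35 = 5.34.
Maximum integer Occurrence rating = 5 (gives RPN 175; O=6 would give 210 > 187).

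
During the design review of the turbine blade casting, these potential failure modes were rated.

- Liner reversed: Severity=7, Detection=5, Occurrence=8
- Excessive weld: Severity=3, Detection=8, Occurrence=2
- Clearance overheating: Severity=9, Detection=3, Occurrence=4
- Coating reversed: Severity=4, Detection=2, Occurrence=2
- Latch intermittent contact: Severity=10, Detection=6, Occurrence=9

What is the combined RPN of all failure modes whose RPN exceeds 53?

928

RPN = Severity × Occurrence × Detection:
  Liner reversed: 7 × 8 × 5 = 280
  Excessive weld: 3 × 2 × 8 = 48
  Clearance overheating: 9 × 4 × 3 = 108
  Coating reversed: 4 × 2 × 2 = 16
  Latch intermittent contact: 10 × 9 × 6 = 540
RPN > 53: Liner reversed (280), Clearance overheating (108), Latch intermittent contact (540).
Sum: 280 + 108 + 540 = 928.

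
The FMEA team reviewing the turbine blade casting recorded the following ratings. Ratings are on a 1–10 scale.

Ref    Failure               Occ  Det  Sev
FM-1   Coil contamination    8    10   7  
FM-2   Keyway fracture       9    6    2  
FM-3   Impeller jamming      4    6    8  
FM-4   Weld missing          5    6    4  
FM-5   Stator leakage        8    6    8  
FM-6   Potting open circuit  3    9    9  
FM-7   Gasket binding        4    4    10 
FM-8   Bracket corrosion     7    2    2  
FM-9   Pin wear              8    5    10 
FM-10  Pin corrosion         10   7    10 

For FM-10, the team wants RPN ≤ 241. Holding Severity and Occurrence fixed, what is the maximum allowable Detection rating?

2

FM-10: S=10, O=10, D=7 → current RPN = 700.
Fixed product = 100. Need 100 × D ≤ 241, so D ≤ 241/100 = 2.41.
Maximum integer Detection rating = 2 (gives RPN 200; D=3 would give 300 > 241).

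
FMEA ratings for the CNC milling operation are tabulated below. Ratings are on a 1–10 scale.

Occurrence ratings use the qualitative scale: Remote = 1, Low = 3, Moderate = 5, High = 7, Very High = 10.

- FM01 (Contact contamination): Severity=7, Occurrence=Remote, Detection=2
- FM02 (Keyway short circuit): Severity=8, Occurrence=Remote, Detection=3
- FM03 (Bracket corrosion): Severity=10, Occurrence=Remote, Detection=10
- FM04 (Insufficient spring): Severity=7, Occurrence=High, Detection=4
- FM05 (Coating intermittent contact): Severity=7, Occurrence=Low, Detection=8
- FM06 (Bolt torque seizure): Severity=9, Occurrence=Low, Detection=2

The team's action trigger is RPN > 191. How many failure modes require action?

RPN = Severity × Occurrence × Detection:
  FM01: 7 × 1 × 2 = 14
  FM02: 8 × 1 × 3 = 24
  FM03: 10 × 1 × 10 = 100
  FM04: 7 × 7 × 4 = 196
  FM05: 7 × 3 × 8 = 168
  FM06: 9 × 3 × 2 = 54
Modes with RPN > 191: FM04 (196) → 1.

1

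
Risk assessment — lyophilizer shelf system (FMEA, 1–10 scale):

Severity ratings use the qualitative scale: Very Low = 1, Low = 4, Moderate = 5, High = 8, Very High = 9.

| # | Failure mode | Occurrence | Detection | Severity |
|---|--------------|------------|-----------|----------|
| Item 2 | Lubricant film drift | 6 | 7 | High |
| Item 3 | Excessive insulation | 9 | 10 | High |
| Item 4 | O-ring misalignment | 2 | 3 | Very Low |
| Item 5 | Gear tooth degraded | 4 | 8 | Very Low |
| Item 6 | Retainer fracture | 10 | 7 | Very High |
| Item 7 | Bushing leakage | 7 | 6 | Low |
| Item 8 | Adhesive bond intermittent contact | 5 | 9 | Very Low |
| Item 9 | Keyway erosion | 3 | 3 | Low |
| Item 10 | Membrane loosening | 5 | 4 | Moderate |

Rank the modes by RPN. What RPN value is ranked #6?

RPN = Severity × Occurrence × Detection:
  Item 2: 8 × 6 × 7 = 336
  Item 3: 8 × 9 × 10 = 720
  Item 4: 1 × 2 × 3 = 6
  Item 5: 1 × 4 × 8 = 32
  Item 6: 9 × 10 × 7 = 630
  Item 7: 4 × 7 × 6 = 168
  Item 8: 1 × 5 × 9 = 45
  Item 9: 4 × 3 × 3 = 36
  Item 10: 5 × 5 × 4 = 100
Sorted descending: 720, 630, 336, 168, 100, 45, 36, 32, 6.
The sixth-highest RPN is 45 (Item 8).

45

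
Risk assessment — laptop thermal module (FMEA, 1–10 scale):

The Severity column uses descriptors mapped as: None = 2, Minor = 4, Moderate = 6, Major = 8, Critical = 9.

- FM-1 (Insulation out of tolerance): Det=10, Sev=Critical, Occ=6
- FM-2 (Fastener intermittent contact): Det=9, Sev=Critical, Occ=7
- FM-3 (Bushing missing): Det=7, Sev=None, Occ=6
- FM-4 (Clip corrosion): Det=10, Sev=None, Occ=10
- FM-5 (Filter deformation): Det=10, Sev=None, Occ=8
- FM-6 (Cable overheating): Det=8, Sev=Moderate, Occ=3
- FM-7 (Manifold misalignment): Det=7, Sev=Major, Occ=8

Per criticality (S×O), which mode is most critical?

FM-7

Criticality = Severity × Occurrence:
  FM-1: 9 × 6 = 54
  FM-2: 9 × 7 = 63
  FM-3: 2 × 6 = 12
  FM-4: 2 × 10 = 20
  FM-5: 2 × 8 = 16
  FM-6: 6 × 3 = 18
  FM-7: 8 × 8 = 64
Highest criticality is 64 → FM-7.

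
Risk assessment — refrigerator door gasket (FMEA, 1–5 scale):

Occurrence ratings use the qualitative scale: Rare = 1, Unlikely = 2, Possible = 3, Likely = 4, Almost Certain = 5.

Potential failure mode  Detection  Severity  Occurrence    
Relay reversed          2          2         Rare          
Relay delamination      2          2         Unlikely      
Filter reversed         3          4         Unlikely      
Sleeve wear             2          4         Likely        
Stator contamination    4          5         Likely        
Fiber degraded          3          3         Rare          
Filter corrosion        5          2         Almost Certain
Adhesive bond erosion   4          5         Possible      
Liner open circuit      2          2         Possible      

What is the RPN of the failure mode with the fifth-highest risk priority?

RPN = Severity × Occurrence × Detection:
  Relay reversed: 2 × 1 × 2 = 4
  Relay delamination: 2 × 2 × 2 = 8
  Filter reversed: 4 × 2 × 3 = 24
  Sleeve wear: 4 × 4 × 2 = 32
  Stator contamination: 5 × 4 × 4 = 80
  Fiber degraded: 3 × 1 × 3 = 9
  Filter corrosion: 2 × 5 × 5 = 50
  Adhesive bond erosion: 5 × 3 × 4 = 60
  Liner open circuit: 2 × 3 × 2 = 12
Sorted descending: 80, 60, 50, 32, 24, 12, 9, 8, 4.
The fifth-highest RPN is 24 (Filter reversed).

24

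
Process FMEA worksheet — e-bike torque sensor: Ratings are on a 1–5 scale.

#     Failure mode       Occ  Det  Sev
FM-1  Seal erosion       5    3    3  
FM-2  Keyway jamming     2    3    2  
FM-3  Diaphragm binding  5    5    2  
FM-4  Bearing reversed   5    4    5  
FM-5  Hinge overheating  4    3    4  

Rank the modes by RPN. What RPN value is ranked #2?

RPN = Severity × Occurrence × Detection:
  FM-1: 3 × 5 × 3 = 45
  FM-2: 2 × 2 × 3 = 12
  FM-3: 2 × 5 × 5 = 50
  FM-4: 5 × 5 × 4 = 100
  FM-5: 4 × 4 × 3 = 48
Sorted descending: 100, 50, 48, 45, 12.
The second-highest RPN is 50 (FM-3).

50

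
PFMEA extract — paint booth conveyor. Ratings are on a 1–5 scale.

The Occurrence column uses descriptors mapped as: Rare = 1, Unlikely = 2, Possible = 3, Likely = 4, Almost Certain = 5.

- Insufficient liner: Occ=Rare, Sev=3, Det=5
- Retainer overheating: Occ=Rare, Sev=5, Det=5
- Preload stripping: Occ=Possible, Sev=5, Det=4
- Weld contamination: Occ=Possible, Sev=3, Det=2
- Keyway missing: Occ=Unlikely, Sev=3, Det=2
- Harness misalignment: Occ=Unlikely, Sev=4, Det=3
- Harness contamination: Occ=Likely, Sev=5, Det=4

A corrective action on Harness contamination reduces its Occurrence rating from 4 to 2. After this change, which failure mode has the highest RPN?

Preload stripping

RPN = Severity × Occurrence × Detection:
  Insufficient liner: 3 × 1 × 5 = 15
  Retainer overheating: 5 × 1 × 5 = 25
  Preload stripping: 5 × 3 × 4 = 60
  Weld contamination: 3 × 3 × 2 = 18
  Keyway missing: 3 × 2 × 2 = 12
  Harness misalignment: 4 × 2 × 3 = 24
  Harness contamination: 5 × 4 × 4 = 80
After action: Harness contamination → 5 × 2 × 4 = 40.
Revised RPNs: Preload stripping=60, Harness contamination=40, Retainer overheating=25, Harness misalignment=24, Weld contamination=18, Insufficient liner=15, Keyway missing=12.
Highest is now Preload stripping (60).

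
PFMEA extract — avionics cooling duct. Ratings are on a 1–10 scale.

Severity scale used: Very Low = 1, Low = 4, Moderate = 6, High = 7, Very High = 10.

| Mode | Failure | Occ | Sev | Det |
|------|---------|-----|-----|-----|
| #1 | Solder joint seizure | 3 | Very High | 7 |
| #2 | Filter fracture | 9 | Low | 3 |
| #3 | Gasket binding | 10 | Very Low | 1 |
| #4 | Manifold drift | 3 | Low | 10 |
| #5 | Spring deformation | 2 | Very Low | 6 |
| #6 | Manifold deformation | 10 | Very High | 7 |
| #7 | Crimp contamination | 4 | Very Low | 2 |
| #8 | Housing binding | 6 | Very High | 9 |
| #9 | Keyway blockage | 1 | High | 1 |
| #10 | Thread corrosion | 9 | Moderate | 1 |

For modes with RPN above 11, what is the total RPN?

1744

RPN = Severity × Occurrence × Detection:
  #1: 10 × 3 × 7 = 210
  #2: 4 × 9 × 3 = 108
  #3: 1 × 10 × 1 = 10
  #4: 4 × 3 × 10 = 120
  #5: 1 × 2 × 6 = 12
  #6: 10 × 10 × 7 = 700
  #7: 1 × 4 × 2 = 8
  #8: 10 × 6 × 9 = 540
  #9: 7 × 1 × 1 = 7
  #10: 6 × 9 × 1 = 54
RPN > 11: #1 (210), #2 (108), #4 (120), #5 (12), #6 (700), #8 (540), #10 (54).
Sum: 210 + 108 + 120 + 12 + 700 + 540 + 54 = 1744.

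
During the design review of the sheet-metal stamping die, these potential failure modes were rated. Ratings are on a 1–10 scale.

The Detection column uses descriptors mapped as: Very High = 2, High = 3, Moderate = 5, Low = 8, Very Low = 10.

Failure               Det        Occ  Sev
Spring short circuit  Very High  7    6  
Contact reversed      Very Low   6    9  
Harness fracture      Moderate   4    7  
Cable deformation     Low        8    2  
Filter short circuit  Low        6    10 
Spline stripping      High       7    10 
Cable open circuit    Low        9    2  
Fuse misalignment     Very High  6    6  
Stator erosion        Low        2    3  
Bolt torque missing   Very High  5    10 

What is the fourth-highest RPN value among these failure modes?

144

RPN = Severity × Occurrence × Detection:
  Spring short circuit: 6 × 7 × 2 = 84
  Contact reversed: 9 × 6 × 10 = 540
  Harness fracture: 7 × 4 × 5 = 140
  Cable deformation: 2 × 8 × 8 = 128
  Filter short circuit: 10 × 6 × 8 = 480
  Spline stripping: 10 × 7 × 3 = 210
  Cable open circuit: 2 × 9 × 8 = 144
  Fuse misalignment: 6 × 6 × 2 = 72
  Stator erosion: 3 × 2 × 8 = 48
  Bolt torque missing: 10 × 5 × 2 = 100
Sorted descending: 540, 480, 210, 144, 140, 128, 100, 84, 72, 48.
The fourth-highest RPN is 144 (Cable open circuit).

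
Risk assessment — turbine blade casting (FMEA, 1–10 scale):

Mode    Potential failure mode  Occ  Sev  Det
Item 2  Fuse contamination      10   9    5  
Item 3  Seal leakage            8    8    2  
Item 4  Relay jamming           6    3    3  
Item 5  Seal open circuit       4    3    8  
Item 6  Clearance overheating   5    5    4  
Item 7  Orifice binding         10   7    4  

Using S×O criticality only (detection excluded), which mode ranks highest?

Criticality = Severity × Occurrence:
  Item 2: 9 × 10 = 90
  Item 3: 8 × 8 = 64
  Item 4: 3 × 6 = 18
  Item 5: 3 × 4 = 12
  Item 6: 5 × 5 = 25
  Item 7: 7 × 10 = 70
Highest criticality is 90 → Item 2.

Item 2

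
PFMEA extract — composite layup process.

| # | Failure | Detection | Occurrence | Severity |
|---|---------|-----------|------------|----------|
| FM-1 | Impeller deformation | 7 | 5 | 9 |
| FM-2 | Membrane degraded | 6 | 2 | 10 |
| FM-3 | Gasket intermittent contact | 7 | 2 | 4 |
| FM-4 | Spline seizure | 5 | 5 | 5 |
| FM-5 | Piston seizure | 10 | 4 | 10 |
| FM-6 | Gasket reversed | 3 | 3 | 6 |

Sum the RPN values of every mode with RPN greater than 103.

960

RPN = Severity × Occurrence × Detection:
  FM-1: 9 × 5 × 7 = 315
  FM-2: 10 × 2 × 6 = 120
  FM-3: 4 × 2 × 7 = 56
  FM-4: 5 × 5 × 5 = 125
  FM-5: 10 × 4 × 10 = 400
  FM-6: 6 × 3 × 3 = 54
RPN > 103: FM-1 (315), FM-2 (120), FM-4 (125), FM-5 (400).
Sum: 315 + 120 + 125 + 400 = 960.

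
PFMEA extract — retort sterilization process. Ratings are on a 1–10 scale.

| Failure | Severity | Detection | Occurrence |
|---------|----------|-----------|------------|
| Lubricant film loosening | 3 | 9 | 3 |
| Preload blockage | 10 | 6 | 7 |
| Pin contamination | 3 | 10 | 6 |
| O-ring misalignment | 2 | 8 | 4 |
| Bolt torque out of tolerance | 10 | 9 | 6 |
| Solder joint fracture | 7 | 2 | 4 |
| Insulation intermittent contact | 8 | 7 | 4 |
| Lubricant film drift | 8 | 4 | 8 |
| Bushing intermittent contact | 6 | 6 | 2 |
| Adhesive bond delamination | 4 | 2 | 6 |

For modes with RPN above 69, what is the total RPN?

1773

RPN = Severity × Occurrence × Detection:
  Lubricant film loosening: 3 × 3 × 9 = 81
  Preload blockage: 10 × 7 × 6 = 420
  Pin contamination: 3 × 6 × 10 = 180
  O-ring misalignment: 2 × 4 × 8 = 64
  Bolt torque out of tolerance: 10 × 6 × 9 = 540
  Solder joint fracture: 7 × 4 × 2 = 56
  Insulation intermittent contact: 8 × 4 × 7 = 224
  Lubricant film drift: 8 × 8 × 4 = 256
  Bushing intermittent contact: 6 × 2 × 6 = 72
  Adhesive bond delamination: 4 × 6 × 2 = 48
RPN > 69: Lubricant film loosening (81), Preload blockage (420), Pin contamination (180), Bolt torque out of tolerance (540), Insulation intermittent contact (224), Lubricant film drift (256), Bushing intermittent contact (72).
Sum: 81 + 420 + 180 + 540 + 224 + 256 + 72 = 1773.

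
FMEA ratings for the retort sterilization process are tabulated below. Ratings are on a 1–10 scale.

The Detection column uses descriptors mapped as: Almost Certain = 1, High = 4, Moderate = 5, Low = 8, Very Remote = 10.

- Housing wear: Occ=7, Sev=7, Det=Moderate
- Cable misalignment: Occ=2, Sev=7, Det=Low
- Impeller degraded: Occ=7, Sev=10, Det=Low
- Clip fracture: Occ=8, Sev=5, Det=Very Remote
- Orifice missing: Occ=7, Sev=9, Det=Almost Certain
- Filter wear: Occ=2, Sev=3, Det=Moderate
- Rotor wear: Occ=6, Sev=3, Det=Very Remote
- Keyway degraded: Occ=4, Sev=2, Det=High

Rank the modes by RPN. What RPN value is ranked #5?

112

RPN = Severity × Occurrence × Detection:
  Housing wear: 7 × 7 × 5 = 245
  Cable misalignment: 7 × 2 × 8 = 112
  Impeller degraded: 10 × 7 × 8 = 560
  Clip fracture: 5 × 8 × 10 = 400
  Orifice missing: 9 × 7 × 1 = 63
  Filter wear: 3 × 2 × 5 = 30
  Rotor wear: 3 × 6 × 10 = 180
  Keyway degraded: 2 × 4 × 4 = 32
Sorted descending: 560, 400, 245, 180, 112, 63, 32, 30.
The fifth-highest RPN is 112 (Cable misalignment).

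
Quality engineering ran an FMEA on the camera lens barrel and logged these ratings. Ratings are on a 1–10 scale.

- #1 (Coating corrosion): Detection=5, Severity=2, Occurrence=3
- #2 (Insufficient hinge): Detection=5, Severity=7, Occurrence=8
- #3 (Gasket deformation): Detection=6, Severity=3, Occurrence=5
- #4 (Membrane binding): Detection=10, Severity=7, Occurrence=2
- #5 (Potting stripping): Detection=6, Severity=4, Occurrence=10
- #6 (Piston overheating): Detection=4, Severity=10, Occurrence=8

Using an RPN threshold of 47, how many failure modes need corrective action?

5

RPN = Severity × Occurrence × Detection:
  #1: 2 × 3 × 5 = 30
  #2: 7 × 8 × 5 = 280
  #3: 3 × 5 × 6 = 90
  #4: 7 × 2 × 10 = 140
  #5: 4 × 10 × 6 = 240
  #6: 10 × 8 × 4 = 320
Modes with RPN ≥ 47: #2 (280), #3 (90), #4 (140), #5 (240), #6 (320) → 5.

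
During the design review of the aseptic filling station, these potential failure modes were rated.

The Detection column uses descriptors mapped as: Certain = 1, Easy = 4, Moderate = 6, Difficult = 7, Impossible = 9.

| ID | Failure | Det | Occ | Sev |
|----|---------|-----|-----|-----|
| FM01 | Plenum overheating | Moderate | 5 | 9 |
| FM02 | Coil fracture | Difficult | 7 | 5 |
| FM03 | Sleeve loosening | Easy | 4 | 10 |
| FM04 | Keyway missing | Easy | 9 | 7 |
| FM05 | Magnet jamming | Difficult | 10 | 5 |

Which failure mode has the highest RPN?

FM05

RPN = Severity × Occurrence × Detection:
  FM01: 9 × 5 × 6 = 270
  FM02: 5 × 7 × 7 = 245
  FM03: 10 × 4 × 4 = 160
  FM04: 7 × 9 × 4 = 252
  FM05: 5 × 10 × 7 = 350
Highest RPN is 350 → FM05.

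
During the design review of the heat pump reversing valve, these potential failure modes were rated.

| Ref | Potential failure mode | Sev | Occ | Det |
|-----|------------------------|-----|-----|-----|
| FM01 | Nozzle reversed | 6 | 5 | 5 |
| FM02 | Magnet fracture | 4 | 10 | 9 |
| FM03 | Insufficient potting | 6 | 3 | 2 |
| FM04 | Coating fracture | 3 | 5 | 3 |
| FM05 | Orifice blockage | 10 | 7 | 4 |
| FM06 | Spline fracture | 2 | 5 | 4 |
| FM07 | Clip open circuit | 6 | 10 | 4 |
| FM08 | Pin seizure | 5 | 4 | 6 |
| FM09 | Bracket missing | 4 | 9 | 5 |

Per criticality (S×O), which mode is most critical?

FM05

Criticality = Severity × Occurrence:
  FM01: 6 × 5 = 30
  FM02: 4 × 10 = 40
  FM03: 6 × 3 = 18
  FM04: 3 × 5 = 15
  FM05: 10 × 7 = 70
  FM06: 2 × 5 = 10
  FM07: 6 × 10 = 60
  FM08: 5 × 4 = 20
  FM09: 4 × 9 = 36
Highest criticality is 70 → FM05.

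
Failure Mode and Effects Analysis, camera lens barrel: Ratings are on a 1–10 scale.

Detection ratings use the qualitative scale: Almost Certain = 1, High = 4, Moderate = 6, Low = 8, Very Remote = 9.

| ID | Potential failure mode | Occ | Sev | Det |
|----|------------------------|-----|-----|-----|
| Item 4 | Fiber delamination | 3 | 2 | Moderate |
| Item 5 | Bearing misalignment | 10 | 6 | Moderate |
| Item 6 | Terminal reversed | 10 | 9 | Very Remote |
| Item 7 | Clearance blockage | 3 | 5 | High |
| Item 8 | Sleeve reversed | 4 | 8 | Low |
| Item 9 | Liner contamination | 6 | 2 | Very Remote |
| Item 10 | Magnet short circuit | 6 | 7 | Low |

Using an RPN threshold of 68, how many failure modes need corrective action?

5

RPN = Severity × Occurrence × Detection:
  Item 4: 2 × 3 × 6 = 36
  Item 5: 6 × 10 × 6 = 360
  Item 6: 9 × 10 × 9 = 810
  Item 7: 5 × 3 × 4 = 60
  Item 8: 8 × 4 × 8 = 256
  Item 9: 2 × 6 × 9 = 108
  Item 10: 7 × 6 × 8 = 336
Modes with RPN ≥ 68: Item 5 (360), Item 6 (810), Item 8 (256), Item 9 (108), Item 10 (336) → 5.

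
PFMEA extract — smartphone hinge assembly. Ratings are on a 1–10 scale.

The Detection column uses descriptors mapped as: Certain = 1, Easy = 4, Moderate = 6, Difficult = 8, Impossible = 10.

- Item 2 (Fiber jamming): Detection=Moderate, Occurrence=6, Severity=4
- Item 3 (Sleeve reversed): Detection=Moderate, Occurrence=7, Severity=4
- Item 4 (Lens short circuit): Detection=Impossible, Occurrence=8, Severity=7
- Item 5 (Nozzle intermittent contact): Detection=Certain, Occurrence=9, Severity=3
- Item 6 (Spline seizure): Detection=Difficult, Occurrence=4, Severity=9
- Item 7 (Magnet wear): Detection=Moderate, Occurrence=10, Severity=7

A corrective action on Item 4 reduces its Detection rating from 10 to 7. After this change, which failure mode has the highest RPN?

RPN = Severity × Occurrence × Detection:
  Item 2: 4 × 6 × 6 = 144
  Item 3: 4 × 7 × 6 = 168
  Item 4: 7 × 8 × 10 = 560
  Item 5: 3 × 9 × 1 = 27
  Item 6: 9 × 4 × 8 = 288
  Item 7: 7 × 10 × 6 = 420
After action: Item 4 → 7 × 8 × 7 = 392.
Revised RPNs: Item 7=420, Item 4=392, Item 6=288, Item 3=168, Item 2=144, Item 5=27.
Highest is now Item 7 (420).

Item 7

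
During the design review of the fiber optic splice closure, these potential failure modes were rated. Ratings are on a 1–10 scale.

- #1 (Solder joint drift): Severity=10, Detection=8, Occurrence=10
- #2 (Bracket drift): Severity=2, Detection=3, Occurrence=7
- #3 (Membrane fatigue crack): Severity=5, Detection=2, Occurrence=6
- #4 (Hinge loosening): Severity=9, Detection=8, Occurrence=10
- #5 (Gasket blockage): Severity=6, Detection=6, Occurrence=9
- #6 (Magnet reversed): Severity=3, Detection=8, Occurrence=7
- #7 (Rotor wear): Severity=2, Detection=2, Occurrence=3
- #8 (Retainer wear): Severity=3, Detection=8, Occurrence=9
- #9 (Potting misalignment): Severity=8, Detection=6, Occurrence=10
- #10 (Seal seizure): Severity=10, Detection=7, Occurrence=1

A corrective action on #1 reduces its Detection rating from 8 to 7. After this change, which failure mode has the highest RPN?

#4

RPN = Severity × Occurrence × Detection:
  #1: 10 × 10 × 8 = 800
  #2: 2 × 7 × 3 = 42
  #3: 5 × 6 × 2 = 60
  #4: 9 × 10 × 8 = 720
  #5: 6 × 9 × 6 = 324
  #6: 3 × 7 × 8 = 168
  #7: 2 × 3 × 2 = 12
  #8: 3 × 9 × 8 = 216
  #9: 8 × 10 × 6 = 480
  #10: 10 × 1 × 7 = 70
After action: #1 → 10 × 10 × 7 = 700.
Revised RPNs: #4=720, #1=700, #9=480, #5=324, #8=216, #6=168, #10=70, #3=60, #2=42, #7=12.
Highest is now #4 (720).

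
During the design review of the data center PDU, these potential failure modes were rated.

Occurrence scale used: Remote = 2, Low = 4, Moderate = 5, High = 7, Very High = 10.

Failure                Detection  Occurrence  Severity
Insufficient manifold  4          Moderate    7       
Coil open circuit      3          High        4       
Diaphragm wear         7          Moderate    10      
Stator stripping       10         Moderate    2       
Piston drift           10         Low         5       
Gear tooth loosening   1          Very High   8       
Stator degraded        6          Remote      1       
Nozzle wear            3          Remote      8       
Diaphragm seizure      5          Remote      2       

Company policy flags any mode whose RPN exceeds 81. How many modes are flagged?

5

RPN = Severity × Occurrence × Detection:
  Insufficient manifold: 7 × 5 × 4 = 140
  Coil open circuit: 4 × 7 × 3 = 84
  Diaphragm wear: 10 × 5 × 7 = 350
  Stator stripping: 2 × 5 × 10 = 100
  Piston drift: 5 × 4 × 10 = 200
  Gear tooth loosening: 8 × 10 × 1 = 80
  Stator degraded: 1 × 2 × 6 = 12
  Nozzle wear: 8 × 2 × 3 = 48
  Diaphragm seizure: 2 × 2 × 5 = 20
Modes with RPN > 81: Insufficient manifold (140), Coil open circuit (84), Diaphragm wear (350), Stator stripping (100), Piston drift (200) → 5.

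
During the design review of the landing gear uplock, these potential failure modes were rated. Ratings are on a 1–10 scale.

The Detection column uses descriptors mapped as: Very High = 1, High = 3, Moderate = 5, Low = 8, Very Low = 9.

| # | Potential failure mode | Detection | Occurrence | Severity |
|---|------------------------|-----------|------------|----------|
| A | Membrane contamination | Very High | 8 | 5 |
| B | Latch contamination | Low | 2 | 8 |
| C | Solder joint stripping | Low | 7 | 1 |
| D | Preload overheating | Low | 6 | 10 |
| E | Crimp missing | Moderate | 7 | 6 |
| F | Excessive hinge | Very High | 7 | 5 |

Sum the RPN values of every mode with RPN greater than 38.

RPN = Severity × Occurrence × Detection:
  A: 5 × 8 × 1 = 40
  B: 8 × 2 × 8 = 128
  C: 1 × 7 × 8 = 56
  D: 10 × 6 × 8 = 480
  E: 6 × 7 × 5 = 210
  F: 5 × 7 × 1 = 35
RPN > 38: A (40), B (128), C (56), D (480), E (210).
Sum: 40 + 128 + 56 + 480 + 210 = 914.

914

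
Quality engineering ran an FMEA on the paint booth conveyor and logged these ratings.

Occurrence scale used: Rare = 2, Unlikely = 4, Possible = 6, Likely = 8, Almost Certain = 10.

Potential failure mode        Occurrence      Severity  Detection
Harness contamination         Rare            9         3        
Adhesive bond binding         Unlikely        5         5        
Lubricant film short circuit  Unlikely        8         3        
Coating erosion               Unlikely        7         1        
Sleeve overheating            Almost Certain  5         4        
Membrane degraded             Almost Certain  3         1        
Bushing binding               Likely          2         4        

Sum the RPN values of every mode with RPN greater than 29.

544

RPN = Severity × Occurrence × Detection:
  Harness contamination: 9 × 2 × 3 = 54
  Adhesive bond binding: 5 × 4 × 5 = 100
  Lubricant film short circuit: 8 × 4 × 3 = 96
  Coating erosion: 7 × 4 × 1 = 28
  Sleeve overheating: 5 × 10 × 4 = 200
  Membrane degraded: 3 × 10 × 1 = 30
  Bushing binding: 2 × 8 × 4 = 64
RPN > 29: Harness contamination (54), Adhesive bond binding (100), Lubricant film short circuit (96), Sleeve overheating (200), Membrane degraded (30), Bushing binding (64).
Sum: 54 + 100 + 96 + 200 + 30 + 64 = 544.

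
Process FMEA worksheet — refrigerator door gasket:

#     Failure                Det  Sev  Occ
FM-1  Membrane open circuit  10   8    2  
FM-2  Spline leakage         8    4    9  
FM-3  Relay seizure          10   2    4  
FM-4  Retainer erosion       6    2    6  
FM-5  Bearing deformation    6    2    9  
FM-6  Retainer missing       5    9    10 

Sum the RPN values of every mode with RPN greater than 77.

1086

RPN = Severity × Occurrence × Detection:
  FM-1: 8 × 2 × 10 = 160
  FM-2: 4 × 9 × 8 = 288
  FM-3: 2 × 4 × 10 = 80
  FM-4: 2 × 6 × 6 = 72
  FM-5: 2 × 9 × 6 = 108
  FM-6: 9 × 10 × 5 = 450
RPN > 77: FM-1 (160), FM-2 (288), FM-3 (80), FM-5 (108), FM-6 (450).
Sum: 160 + 288 + 80 + 108 + 450 = 1086.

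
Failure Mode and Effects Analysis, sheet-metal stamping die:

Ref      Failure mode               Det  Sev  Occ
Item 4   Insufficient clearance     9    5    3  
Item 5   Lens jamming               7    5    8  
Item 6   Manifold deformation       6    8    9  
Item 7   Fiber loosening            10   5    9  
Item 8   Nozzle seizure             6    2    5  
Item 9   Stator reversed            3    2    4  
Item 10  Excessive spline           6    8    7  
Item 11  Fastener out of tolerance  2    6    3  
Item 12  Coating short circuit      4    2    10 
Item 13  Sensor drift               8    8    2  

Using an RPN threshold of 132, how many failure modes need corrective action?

RPN = Severity × Occurrence × Detection:
  Item 4: 5 × 3 × 9 = 135
  Item 5: 5 × 8 × 7 = 280
  Item 6: 8 × 9 × 6 = 432
  Item 7: 5 × 9 × 10 = 450
  Item 8: 2 × 5 × 6 = 60
  Item 9: 2 × 4 × 3 = 24
  Item 10: 8 × 7 × 6 = 336
  Item 11: 6 × 3 × 2 = 36
  Item 12: 2 × 10 × 4 = 80
  Item 13: 8 × 2 × 8 = 128
Modes with RPN ≥ 132: Item 4 (135), Item 5 (280), Item 6 (432), Item 7 (450), Item 10 (336) → 5.

5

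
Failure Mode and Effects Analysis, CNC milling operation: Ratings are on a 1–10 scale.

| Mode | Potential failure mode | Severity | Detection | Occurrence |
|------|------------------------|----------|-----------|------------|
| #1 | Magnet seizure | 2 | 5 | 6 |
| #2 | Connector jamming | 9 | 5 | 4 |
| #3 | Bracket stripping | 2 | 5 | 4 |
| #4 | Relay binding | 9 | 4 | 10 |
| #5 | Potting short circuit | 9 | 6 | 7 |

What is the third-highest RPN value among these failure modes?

RPN = Severity × Occurrence × Detection:
  #1: 2 × 6 × 5 = 60
  #2: 9 × 4 × 5 = 180
  #3: 2 × 4 × 5 = 40
  #4: 9 × 10 × 4 = 360
  #5: 9 × 7 × 6 = 378
Sorted descending: 378, 360, 180, 60, 40.
The third-highest RPN is 180 (#2).

180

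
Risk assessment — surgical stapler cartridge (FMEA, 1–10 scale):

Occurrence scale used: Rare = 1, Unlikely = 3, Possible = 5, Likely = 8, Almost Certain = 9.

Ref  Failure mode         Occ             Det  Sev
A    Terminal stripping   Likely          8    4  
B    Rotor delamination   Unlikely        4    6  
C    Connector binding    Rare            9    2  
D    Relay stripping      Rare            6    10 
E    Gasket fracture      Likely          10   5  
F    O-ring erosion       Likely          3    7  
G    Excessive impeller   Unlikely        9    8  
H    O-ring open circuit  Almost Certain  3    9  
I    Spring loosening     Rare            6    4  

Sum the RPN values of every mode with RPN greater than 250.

RPN = Severity × Occurrence × Detection:
  A: 4 × 8 × 8 = 256
  B: 6 × 3 × 4 = 72
  C: 2 × 1 × 9 = 18
  D: 10 × 1 × 6 = 60
  E: 5 × 8 × 10 = 400
  F: 7 × 8 × 3 = 168
  G: 8 × 3 × 9 = 216
  H: 9 × 9 × 3 = 243
  I: 4 × 1 × 6 = 24
RPN > 250: A (256), E (400).
Sum: 256 + 400 = 656.

656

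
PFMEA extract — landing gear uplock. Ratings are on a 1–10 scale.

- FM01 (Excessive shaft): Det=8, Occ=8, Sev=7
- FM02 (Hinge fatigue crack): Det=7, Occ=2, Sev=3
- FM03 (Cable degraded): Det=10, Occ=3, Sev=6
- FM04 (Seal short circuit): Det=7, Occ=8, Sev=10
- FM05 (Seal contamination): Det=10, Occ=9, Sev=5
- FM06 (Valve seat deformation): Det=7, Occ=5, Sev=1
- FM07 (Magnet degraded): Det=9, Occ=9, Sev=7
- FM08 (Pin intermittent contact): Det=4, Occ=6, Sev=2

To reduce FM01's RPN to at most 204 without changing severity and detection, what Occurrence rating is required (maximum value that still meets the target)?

FM01: S=7, O=8, D=8 → current RPN = 448.
Fixed product = 56. Need 56 × O ≤ 204, so O ≤ 204/56 = 3.64.
Maximum integer Occurrence rating = 3 (gives RPN 168; O=4 would give 224 > 204).

3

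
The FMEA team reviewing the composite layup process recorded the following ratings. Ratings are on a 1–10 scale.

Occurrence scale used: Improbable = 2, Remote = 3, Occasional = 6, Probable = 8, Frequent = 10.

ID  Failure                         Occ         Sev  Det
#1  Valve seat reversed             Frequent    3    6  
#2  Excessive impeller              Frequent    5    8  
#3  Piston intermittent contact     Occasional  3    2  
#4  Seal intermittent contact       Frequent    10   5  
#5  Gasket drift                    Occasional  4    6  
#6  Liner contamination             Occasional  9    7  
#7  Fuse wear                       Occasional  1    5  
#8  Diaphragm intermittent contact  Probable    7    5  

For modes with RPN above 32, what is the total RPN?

1918

RPN = Severity × Occurrence × Detection:
  #1: 3 × 10 × 6 = 180
  #2: 5 × 10 × 8 = 400
  #3: 3 × 6 × 2 = 36
  #4: 10 × 10 × 5 = 500
  #5: 4 × 6 × 6 = 144
  #6: 9 × 6 × 7 = 378
  #7: 1 × 6 × 5 = 30
  #8: 7 × 8 × 5 = 280
RPN > 32: #1 (180), #2 (400), #3 (36), #4 (500), #5 (144), #6 (378), #8 (280).
Sum: 180 + 400 + 36 + 500 + 144 + 378 + 280 = 1918.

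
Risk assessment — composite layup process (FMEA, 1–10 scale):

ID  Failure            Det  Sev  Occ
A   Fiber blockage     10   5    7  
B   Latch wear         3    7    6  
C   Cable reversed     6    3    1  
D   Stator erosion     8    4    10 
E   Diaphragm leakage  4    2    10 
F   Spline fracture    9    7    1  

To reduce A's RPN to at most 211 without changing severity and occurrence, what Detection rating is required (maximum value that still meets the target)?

A: S=5, O=7, D=10 → current RPN = 350.
Fixed product = 35. Need 35 × D ≤ 211, so D ≤ 211/35 = 6.03.
Maximum integer Detection rating = 6 (gives RPN 210; D=7 would give 245 > 211).

6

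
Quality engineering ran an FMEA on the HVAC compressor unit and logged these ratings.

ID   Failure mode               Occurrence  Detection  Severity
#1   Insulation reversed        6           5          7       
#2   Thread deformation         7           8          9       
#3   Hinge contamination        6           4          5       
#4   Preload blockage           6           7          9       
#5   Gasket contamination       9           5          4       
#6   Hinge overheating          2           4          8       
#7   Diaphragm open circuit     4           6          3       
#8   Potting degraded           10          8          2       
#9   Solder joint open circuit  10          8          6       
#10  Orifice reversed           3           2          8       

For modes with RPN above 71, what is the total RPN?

RPN = Severity × Occurrence × Detection:
  #1: 7 × 6 × 5 = 210
  #2: 9 × 7 × 8 = 504
  #3: 5 × 6 × 4 = 120
  #4: 9 × 6 × 7 = 378
  #5: 4 × 9 × 5 = 180
  #6: 8 × 2 × 4 = 64
  #7: 3 × 4 × 6 = 72
  #8: 2 × 10 × 8 = 160
  #9: 6 × 10 × 8 = 480
  #10: 8 × 3 × 2 = 48
RPN > 71: #1 (210), #2 (504), #3 (120), #4 (378), #5 (180), #7 (72), #8 (160), #9 (480).
Sum: 210 + 504 + 120 + 378 + 180 + 72 + 160 + 480 = 2104.

2104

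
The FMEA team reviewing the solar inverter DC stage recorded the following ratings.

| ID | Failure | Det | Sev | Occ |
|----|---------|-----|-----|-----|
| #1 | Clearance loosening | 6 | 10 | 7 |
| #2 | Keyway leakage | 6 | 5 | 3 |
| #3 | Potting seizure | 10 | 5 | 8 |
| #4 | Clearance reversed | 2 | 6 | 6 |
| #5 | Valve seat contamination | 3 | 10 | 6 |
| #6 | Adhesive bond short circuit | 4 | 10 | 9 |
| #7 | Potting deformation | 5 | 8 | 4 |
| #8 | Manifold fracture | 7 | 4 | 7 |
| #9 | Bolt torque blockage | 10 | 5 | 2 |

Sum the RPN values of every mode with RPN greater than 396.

820

RPN = Severity × Occurrence × Detection:
  #1: 10 × 7 × 6 = 420
  #2: 5 × 3 × 6 = 90
  #3: 5 × 8 × 10 = 400
  #4: 6 × 6 × 2 = 72
  #5: 10 × 6 × 3 = 180
  #6: 10 × 9 × 4 = 360
  #7: 8 × 4 × 5 = 160
  #8: 4 × 7 × 7 = 196
  #9: 5 × 2 × 10 = 100
RPN > 396: #1 (420), #3 (400).
Sum: 420 + 400 = 820.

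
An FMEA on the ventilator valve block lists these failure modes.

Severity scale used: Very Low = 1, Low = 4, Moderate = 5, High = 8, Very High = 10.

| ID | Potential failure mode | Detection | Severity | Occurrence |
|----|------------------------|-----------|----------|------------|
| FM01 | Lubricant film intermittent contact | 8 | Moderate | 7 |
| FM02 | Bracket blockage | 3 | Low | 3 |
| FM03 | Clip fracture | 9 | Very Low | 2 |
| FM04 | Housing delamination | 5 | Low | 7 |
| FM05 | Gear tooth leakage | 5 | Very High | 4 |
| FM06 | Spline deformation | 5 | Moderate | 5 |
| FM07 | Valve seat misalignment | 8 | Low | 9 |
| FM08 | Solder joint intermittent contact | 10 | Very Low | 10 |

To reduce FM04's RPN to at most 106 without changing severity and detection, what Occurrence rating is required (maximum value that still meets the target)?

5

FM04: S=4, O=7, D=5 → current RPN = 140.
Fixed product = 20. Need 20 × O ≤ 106, so O ≤ 106/20 = 5.30.
Maximum integer Occurrence rating = 5 (gives RPN 100; O=6 would give 120 > 106).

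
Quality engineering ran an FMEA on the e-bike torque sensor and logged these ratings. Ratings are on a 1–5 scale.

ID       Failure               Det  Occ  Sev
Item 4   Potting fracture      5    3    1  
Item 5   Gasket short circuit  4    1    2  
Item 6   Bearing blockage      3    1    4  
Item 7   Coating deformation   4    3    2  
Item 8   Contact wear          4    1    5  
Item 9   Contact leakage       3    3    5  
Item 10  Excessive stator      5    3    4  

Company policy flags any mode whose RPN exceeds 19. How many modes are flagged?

RPN = Severity × Occurrence × Detection:
  Item 4: 1 × 3 × 5 = 15
  Item 5: 2 × 1 × 4 = 8
  Item 6: 4 × 1 × 3 = 12
  Item 7: 2 × 3 × 4 = 24
  Item 8: 5 × 1 × 4 = 20
  Item 9: 5 × 3 × 3 = 45
  Item 10: 4 × 3 × 5 = 60
Modes with RPN > 19: Item 7 (24), Item 8 (20), Item 9 (45), Item 10 (60) → 4.

4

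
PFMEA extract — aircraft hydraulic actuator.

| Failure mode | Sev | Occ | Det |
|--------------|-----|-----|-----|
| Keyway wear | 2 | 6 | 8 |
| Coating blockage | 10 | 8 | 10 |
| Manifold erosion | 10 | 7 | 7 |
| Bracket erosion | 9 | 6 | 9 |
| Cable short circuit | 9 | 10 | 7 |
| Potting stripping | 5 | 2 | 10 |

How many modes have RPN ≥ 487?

RPN = Severity × Occurrence × Detection:
  Keyway wear: 2 × 6 × 8 = 96
  Coating blockage: 10 × 8 × 10 = 800
  Manifold erosion: 10 × 7 × 7 = 490
  Bracket erosion: 9 × 6 × 9 = 486
  Cable short circuit: 9 × 10 × 7 = 630
  Potting stripping: 5 × 2 × 10 = 100
Modes with RPN ≥ 487: Coating blockage (800), Manifold erosion (490), Cable short circuit (630) → 3.

3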